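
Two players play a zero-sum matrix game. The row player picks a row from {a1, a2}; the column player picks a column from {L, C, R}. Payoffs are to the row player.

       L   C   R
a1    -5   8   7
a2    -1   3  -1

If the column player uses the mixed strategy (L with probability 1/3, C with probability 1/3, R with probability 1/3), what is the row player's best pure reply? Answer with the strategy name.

Expected payoff of a1: (1/3)·(-5) + (1/3)·8 + (1/3)·7 = 10/3.
Expected payoff of a2: (1/3)·(-1) + (1/3)·3 + (1/3)·(-1) = 1/3.
The largest is 10/3, so the row player's best response is a1.

a1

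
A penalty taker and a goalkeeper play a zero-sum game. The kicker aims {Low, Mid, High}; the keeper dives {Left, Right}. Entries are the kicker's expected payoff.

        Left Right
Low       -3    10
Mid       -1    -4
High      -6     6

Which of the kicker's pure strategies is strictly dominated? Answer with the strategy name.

Low gives a strictly higher payoff than High against every column: -3 > -6, 10 > 6.
So High is strictly dominated and the kicker never plays it.

High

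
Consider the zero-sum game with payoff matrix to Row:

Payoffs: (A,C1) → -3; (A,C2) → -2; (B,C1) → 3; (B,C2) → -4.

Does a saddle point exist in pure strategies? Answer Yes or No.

Row minima: A → -3, B → -4; maximin = -3.
Column maxima: C1 → 3, C2 → -2; minimax = -2.
-3 ≠ -2, so no pure-strategy equilibrium exists.

No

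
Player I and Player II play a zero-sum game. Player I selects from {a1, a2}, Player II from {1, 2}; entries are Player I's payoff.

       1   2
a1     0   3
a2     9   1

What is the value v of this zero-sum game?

Row minima: a1 → 0, a2 → 1; maximin = 1.
Column maxima: 1 → 9, 2 → 3; minimax = 3.
1 ≠ 3, so there is no saddle point; optimal play is mixed.
Let Player I play a1 with probability p. Expected payoff against 1: 0p + 9(1−p) = −9p + 9; against 2: 3p + 1(1−p) = 2p + 1.
Setting these equal: −9p + 9 = 2p + 1 ⇒ −11p = -8 ⇒ p = 8/11, and the value is (-9)·(8/11) + 9 = 27/11.
For Player II: with q = P(1), equating a1's and a2's payoffs gives −3q + 3 = 8q + 1 ⇒ q = 2/11.

27/11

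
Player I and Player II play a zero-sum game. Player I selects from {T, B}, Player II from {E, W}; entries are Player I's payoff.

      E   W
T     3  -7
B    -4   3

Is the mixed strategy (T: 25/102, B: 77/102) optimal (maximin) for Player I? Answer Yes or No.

Against E this mix gives (25/102)·3 + (77/102)·(-4) = -233/102.
Against W this mix gives (25/102)·(-7) + (77/102)·3 = 28/51.
Player II will play E, holding Player I to -233/102. Shifting weight toward the row that does better against E would raise this floor (the equalizing mix achieves -19/17 against both E and W), so the proposed strategy is not optimal.

No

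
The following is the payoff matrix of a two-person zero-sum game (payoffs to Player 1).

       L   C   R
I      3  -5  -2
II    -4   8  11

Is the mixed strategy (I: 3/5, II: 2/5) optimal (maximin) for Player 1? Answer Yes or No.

Yes

Against L this mix gives (3/5)·3 + (2/5)·(-4) = 1/5.
Against C this mix gives (3/5)·(-5) + (2/5)·8 = 1/5.
Against R this mix gives (3/5)·(-2) + (2/5)·11 = 16/5.
All of Player 2's active replies (L, C) yield 1/5, and no column does worse for Player 1. The mix makes Player 2 indifferent and guarantees 1/5, so it is optimal.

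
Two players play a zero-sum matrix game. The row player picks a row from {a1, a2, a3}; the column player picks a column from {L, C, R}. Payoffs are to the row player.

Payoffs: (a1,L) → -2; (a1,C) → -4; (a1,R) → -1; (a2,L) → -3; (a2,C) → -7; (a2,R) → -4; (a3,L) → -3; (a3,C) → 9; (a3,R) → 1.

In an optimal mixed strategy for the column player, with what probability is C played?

Row minima: a1 → -4, a2 → -7, a3 → -3; maximin = -3.
Column maxima: L → -2, C → 9, R → 1; minimax = -2.
-3 ≠ -2, so there is no saddle point; optimal play is mixed.
a2 is strictly dominated by a1, so the row player never plays it.
With a2 eliminated, R is strictly dominated by L (it gives the row player strictly more in every remaining row), so the column player never plays it.
On the remaining 2×2 (a1, a3 vs L, C):
Let the row player play a1 with probability p. Expected payoff against L: (-2)p + (-3)(1−p) = p − 3; against C: (-4)p + 9(1−p) = −13p + 9.
Setting these equal: p − 3 = −13p + 9 ⇒ 14p = 12 ⇒ p = 6/7, and the value is (1)·(6/7) − 3 = -15/7.
For the column player: with q = P(L), equating a1's and a3's payoffs gives 2q − 4 = −12q + 9 ⇒ q = 13/14.

1/14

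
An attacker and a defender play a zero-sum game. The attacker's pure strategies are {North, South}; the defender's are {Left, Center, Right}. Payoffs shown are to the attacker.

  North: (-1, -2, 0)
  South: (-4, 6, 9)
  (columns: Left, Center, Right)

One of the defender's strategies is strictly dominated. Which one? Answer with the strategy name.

Right

Left holds the attacker's payoff strictly below Right in every row: -1 < 0, -4 < 9.
So Right is strictly dominated for the defender.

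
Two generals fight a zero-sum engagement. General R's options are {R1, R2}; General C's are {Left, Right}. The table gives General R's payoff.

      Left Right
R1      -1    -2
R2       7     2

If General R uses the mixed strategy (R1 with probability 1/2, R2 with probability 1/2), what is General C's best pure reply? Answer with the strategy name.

Right

If General C plays Left, General R's expected payoff is (1/2)·(-1) + (1/2)·7 = 3.
If General C plays Right, General R's expected payoff is (1/2)·(-2) + (1/2)·2 = 0.
General C minimizes General R's payoff; the smallest is 0, so the best response is Right.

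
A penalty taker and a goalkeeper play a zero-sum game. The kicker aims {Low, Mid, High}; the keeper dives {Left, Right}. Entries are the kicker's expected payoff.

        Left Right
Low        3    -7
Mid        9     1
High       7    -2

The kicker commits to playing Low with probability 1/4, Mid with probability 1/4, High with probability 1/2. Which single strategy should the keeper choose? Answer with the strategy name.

If the keeper plays Left, the kicker's expected payoff is (1/4)·3 + (1/4)·9 + (1/2)·7 = 13/2.
If the keeper plays Right, the kicker's expected payoff is (1/4)·(-7) + (1/4)·1 + (1/2)·(-2) = -5/2.
The keeper minimizes the kicker's payoff; the smallest is -5/2, so the best response is Right.

Right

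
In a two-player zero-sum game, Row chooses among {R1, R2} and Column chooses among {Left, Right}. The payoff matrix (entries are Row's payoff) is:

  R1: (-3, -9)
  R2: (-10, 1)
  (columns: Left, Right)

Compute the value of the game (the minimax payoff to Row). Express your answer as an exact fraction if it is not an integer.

Row minima: R1 → -9, R2 → -10; maximin = -9.
Column maxima: Left → -3, Right → 1; minimax = -3.
-9 ≠ -3, so there is no saddle point; optimal play is mixed.
Let Row play R1 with probability p. Expected payoff against Left: (-3)p + (-10)(1−p) = 7p − 10; against Right: (-9)p + 1(1−p) = −10p + 1.
Setting these equal: 7p − 10 = −10p + 1 ⇒ 17p = 11 ⇒ p = 11/17, and the value is (7)·(11/17) − 10 = -93/17.
For Column: with q = P(Left), equating R1's and R2's payoffs gives 6q − 9 = −11q + 1 ⇒ q = 10/17.

-93/17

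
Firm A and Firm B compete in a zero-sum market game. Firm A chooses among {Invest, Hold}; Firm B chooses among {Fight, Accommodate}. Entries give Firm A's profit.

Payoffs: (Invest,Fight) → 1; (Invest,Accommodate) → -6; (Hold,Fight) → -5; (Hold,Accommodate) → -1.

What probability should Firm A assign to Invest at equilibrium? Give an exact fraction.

4/11

Row minima: Invest → -6, Hold → -5; maximin = -5.
Column maxima: Fight → 1, Accommodate → -1; minimax = -1.
-5 ≠ -1, so there is no saddle point; optimal play is mixed.
Let Firm A play Invest with probability p. Expected payoff against Fight: 1p + (-5)(1−p) = 6p − 5; against Accommodate: (-6)p + (-1)(1−p) = −5p − 1.
Setting these equal: 6p − 5 = −5p − 1 ⇒ 11p = 4 ⇒ p = 4/11, and the value is (6)·(4/11) − 5 = -31/11.
For Firm B: with q = P(Fight), equating Invest's and Hold's payoffs gives 7q − 6 = −4q − 1 ⇒ q = 5/11.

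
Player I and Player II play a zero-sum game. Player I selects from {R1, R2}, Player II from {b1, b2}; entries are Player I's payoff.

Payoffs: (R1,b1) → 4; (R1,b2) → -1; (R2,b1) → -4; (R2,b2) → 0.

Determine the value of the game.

-4/9

Row minima: R1 → -1, R2 → -4; maximin = -1.
Column maxima: b1 → 4, b2 → 0; minimax = 0.
-1 ≠ 0, so there is no saddle point; optimal play is mixed.
Let Player I play R1 with probability p. Expected payoff against b1: 4p + (-4)(1−p) = 8p − 4; against b2: (-1)p + 0(1−p) = −p.
Setting these equal: 8p − 4 = −p ⇒ 9p = 4 ⇒ p = 4/9, and the value is (8)·(4/9) − 4 = -4/9.
For Player II: with q = P(b1), equating R1's and R2's payoffs gives 5q − 1 = −4q ⇒ q = 1/9.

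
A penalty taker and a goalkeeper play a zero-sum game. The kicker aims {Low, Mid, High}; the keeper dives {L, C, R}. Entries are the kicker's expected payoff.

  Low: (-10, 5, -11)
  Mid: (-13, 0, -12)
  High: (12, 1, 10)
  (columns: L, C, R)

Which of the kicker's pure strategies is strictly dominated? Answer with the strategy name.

Mid

Low gives a strictly higher payoff than Mid against every column: -10 > -13, 5 > 0, -11 > -12.
So Mid is strictly dominated and the kicker never plays it.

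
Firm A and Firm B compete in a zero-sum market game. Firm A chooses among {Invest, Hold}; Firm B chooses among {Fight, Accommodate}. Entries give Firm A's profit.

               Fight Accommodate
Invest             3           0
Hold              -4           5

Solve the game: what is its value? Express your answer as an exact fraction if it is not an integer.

5/4

Row minima: Invest → 0, Hold → -4; maximin = 0.
Column maxima: Fight → 3, Accommodate → 5; minimax = 3.
0 ≠ 3, so there is no saddle point; optimal play is mixed.
Let Firm A play Invest with probability p. Expected payoff against Fight: 3p + (-4)(1−p) = 7p − 4; against Accommodate: 0p + 5(1−p) = −5p + 5.
Setting these equal: 7p − 4 = −5p + 5 ⇒ 12p = 9 ⇒ p = 3/4, and the value is (7)·(3/4) − 4 = 5/4.
For Firm B: with q = P(Fight), equating Invest's and Hold's payoffs gives 3q = −9q + 5 ⇒ q = 5/12.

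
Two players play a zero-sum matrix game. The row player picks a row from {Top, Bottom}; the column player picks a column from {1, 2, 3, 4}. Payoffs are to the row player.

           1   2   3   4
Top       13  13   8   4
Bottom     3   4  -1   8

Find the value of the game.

68/13

Row minima: Top → 4, Bottom → -1; maximin = 4.
Column maxima: 1 → 13, 2 → 13, 3 → 8, 4 → 8; minimax = 8.
4 ≠ 8, so there is no saddle point; optimal play is mixed.
1 is strictly dominated by 3 (it gives the row player strictly more in every row), so the column player never plays it.
2 is strictly dominated by 3 (it gives the row player strictly more in every row), so the column player never plays it.
On the remaining 2×2 (Top, Bottom vs 3, 4):
Let the row player play Top with probability p. Expected payoff against 3: 8p + (-1)(1−p) = 9p − 1; against 4: 4p + 8(1−p) = −4p + 8.
Setting these equal: 9p − 1 = −4p + 8 ⇒ 13p = 9 ⇒ p = 9/13, and the value is (9)·(9/13) − 1 = 68/13.
For the column player: with q = P(3), equating Top's and Bottom's payoffs gives 4q + 4 = −9q + 8 ⇒ q = 4/13.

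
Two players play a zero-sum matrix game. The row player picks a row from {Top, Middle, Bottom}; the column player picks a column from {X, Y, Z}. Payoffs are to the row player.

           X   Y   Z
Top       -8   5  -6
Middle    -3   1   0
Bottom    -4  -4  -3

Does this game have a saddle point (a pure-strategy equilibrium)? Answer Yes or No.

Yes

Row minima: Top → -8, Middle → -3, Bottom → -4; maximin = -3.
Column maxima: X → -3, Y → 5, Z → 0; minimax = -3.
maximin = minimax = -3, so a saddle point exists.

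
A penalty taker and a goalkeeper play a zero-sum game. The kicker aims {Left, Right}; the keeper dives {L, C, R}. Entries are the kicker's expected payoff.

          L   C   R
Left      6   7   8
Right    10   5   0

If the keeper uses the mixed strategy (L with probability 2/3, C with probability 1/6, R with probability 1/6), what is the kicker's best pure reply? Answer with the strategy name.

Right

Expected payoff of Left: (2/3)·6 + (1/6)·7 + (1/6)·8 = 13/2.
Expected payoff of Right: (2/3)·10 + (1/6)·5 + (1/6)·0 = 15/2.
The largest is 15/2, so the kicker's best response is Right.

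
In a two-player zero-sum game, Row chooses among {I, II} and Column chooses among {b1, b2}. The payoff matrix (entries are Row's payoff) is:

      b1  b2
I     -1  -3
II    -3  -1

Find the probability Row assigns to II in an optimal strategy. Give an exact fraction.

Row minima: I → -3, II → -3; maximin = -3.
Column maxima: b1 → -1, b2 → -1; minimax = -1.
-3 ≠ -1, so there is no saddle point; optimal play is mixed.
Let Row play I with probability p. Expected payoff against b1: (-1)p + (-3)(1−p) = 2p − 3; against b2: (-3)p + (-1)(1−p) = −2p − 1.
Setting these equal: 2p − 3 = −2p − 1 ⇒ 4p = 2 ⇒ p = 1/2, and the value is (2)·(1/2) − 3 = -2.
For Column: with q = P(b1), equating I's and II's payoffs gives 2q − 3 = −2q − 1 ⇒ q = 1/2.

1/2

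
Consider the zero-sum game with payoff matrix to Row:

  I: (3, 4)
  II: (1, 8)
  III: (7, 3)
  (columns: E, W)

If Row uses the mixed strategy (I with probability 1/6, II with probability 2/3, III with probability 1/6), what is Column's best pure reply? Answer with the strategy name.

If Column plays E, Row's expected payoff is (1/6)·3 + (2/3)·1 + (1/6)·7 = 7/3.
If Column plays W, Row's expected payoff is (1/6)·4 + (2/3)·8 + (1/6)·3 = 13/2.
Column minimizes Row's payoff; the smallest is 7/3, so the best response is E.

E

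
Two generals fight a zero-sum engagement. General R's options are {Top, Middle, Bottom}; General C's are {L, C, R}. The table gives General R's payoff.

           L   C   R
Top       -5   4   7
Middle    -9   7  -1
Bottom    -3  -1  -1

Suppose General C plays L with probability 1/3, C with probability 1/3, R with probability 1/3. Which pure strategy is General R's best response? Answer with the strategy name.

Top

Expected payoff of Top: (1/3)·(-5) + (1/3)·4 + (1/3)·7 = 2.
Expected payoff of Middle: (1/3)·(-9) + (1/3)·7 + (1/3)·(-1) = -1.
Expected payoff of Bottom: (1/3)·(-3) + (1/3)·(-1) + (1/3)·(-1) = -5/3.
The largest is 2, so General R's best response is Top.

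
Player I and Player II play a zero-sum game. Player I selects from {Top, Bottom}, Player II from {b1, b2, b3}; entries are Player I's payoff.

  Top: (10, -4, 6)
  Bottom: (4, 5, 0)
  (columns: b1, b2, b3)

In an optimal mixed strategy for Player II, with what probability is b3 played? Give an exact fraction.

3/5

Row minima: Top → -4, Bottom → 0; maximin = 0.
Column maxima: b1 → 10, b2 → 5, b3 → 6; minimax = 5.
0 ≠ 5, so there is no saddle point; optimal play is mixed.
b1 is strictly dominated by b3 (it gives Player I strictly more in every row), so Player II never plays it.
On the remaining 2×2 (Top, Bottom vs b2, b3):
Let Player I play Top with probability p. Expected payoff against b2: (-4)p + 5(1−p) = −9p + 5; against b3: 6p + 0(1−p) = 6p.
Setting these equal: −9p + 5 = 6p ⇒ −15p = -5 ⇒ p = 1/3, and the value is (-9)·(1/3) + 5 = 2.
For Player II: with q = P(b2), equating Top's and Bottom's payoffs gives −10q + 6 = 5q ⇒ q = 2/5.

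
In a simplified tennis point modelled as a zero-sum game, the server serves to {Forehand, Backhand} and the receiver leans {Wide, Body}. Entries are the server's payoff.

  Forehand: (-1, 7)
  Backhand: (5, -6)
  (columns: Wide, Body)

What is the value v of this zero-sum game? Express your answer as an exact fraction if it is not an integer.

29/19

Row minima: Forehand → -1, Backhand → -6; maximin = -1.
Column maxima: Wide → 5, Body → 7; minimax = 5.
-1 ≠ 5, so there is no saddle point; optimal play is mixed.
Let the server play Forehand with probability p. Expected payoff against Wide: (-1)p + 5(1−p) = −6p + 5; against Body: 7p + (-6)(1−p) = 13p − 6.
Setting these equal: −6p + 5 = 13p − 6 ⇒ −19p = -11 ⇒ p = 11/19, and the value is (-6)·(11/19) + 5 = 29/19.
For the receiver: with q = P(Wide), equating Forehand's and Backhand's payoffs gives −8q + 7 = 11q − 6 ⇒ q = 13/19.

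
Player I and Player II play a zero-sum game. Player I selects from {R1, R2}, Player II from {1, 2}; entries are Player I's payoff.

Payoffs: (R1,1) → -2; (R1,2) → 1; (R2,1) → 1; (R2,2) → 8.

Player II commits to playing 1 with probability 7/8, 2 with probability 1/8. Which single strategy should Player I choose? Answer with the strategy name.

R2

Expected payoff of R1: (7/8)·(-2) + (1/8)·1 = -13/8.
Expected payoff of R2: (7/8)·1 + (1/8)·8 = 15/8.
The largest is 15/8, so Player I's best response is R2.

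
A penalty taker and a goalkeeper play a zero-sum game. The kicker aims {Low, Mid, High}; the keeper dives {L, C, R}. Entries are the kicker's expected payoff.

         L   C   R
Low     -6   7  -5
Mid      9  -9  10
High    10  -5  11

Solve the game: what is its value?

Row minima: Low → -6, Mid → -9, High → -5; maximin = -5.
Column maxima: L → 10, C → 7, R → 11; minimax = 7.
-5 ≠ 7, so there is no saddle point; optimal play is mixed.
Mid is strictly dominated by High, so the kicker never plays it.
R is strictly dominated by L (it gives the kicker strictly more in every row), so the keeper never plays it.
On the remaining 2×2 (Low, High vs L, C):
Let the kicker play Low with probability p. Expected payoff against L: (-6)p + 10(1−p) = −16p + 10; against C: 7p + (-5)(1−p) = 12p − 5.
Setting these equal: −16p + 10 = 12p − 5 ⇒ −28p = -15 ⇒ p = 15/28, and the value is (-16)·(15/28) + 10 = 10/7.
For the keeper: with q = P(L), equating Low's and High's payoffs gives −13q + 7 = 15q − 5 ⇒ q = 3/7.

10/7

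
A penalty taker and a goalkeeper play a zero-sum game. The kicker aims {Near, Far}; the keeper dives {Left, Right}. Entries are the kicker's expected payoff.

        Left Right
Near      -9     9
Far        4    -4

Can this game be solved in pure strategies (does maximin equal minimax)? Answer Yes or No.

No

Row minima: Near → -9, Far → -4; maximin = -4.
Column maxima: Left → 4, Right → 9; minimax = 4.
-4 ≠ 4, so no pure-strategy equilibrium exists.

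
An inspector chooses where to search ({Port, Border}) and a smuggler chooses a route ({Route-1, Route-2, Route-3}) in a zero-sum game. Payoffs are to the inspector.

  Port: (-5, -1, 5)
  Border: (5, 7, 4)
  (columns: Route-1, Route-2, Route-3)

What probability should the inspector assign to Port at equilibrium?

1/11

Row minima: Port → -5, Border → 4; maximin = 4.
Column maxima: Route-1 → 5, Route-2 → 7, Route-3 → 5; minimax = 5.
4 ≠ 5, so there is no saddle point; optimal play is mixed.
Route-2 is strictly dominated by Route-1 (it gives the inspector strictly more in every row), so the smuggler never plays it.
On the remaining 2×2 (Port, Border vs Route-1, Route-3):
Let the inspector play Port with probability p. Expected payoff against Route-1: (-5)p + 5(1−p) = −10p + 5; against Route-3: 5p + 4(1−p) = p + 4.
Setting these equal: −10p + 5 = p + 4 ⇒ −11p = -1 ⇒ p = 1/11, and the value is (-10)·(1/11) + 5 = 45/11.
For the smuggler: with q = P(Route-1), equating Port's and Border's payoffs gives −10q + 5 = q + 4 ⇒ q = 1/11.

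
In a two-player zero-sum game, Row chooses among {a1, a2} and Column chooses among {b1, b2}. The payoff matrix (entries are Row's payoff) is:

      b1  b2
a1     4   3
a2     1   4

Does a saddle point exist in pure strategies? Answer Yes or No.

No

Row minima: a1 → 3, a2 → 1; maximin = 3.
Column maxima: b1 → 4, b2 → 4; minimax = 4.
3 ≠ 4, so no pure-strategy equilibrium exists.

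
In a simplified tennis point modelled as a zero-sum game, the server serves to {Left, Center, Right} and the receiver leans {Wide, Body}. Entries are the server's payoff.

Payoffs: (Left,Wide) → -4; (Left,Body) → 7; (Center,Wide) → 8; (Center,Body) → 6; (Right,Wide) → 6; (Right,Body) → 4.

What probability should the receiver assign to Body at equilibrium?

Row minima: Left → -4, Center → 6, Right → 4; maximin = 6.
Column maxima: Wide → 8, Body → 7; minimax = 7.
6 ≠ 7, so there is no saddle point; optimal play is mixed.
Right is strictly dominated by Center, so the server never plays it.
On the remaining 2×2 (Left, Center vs Wide, Body):
Let the server play Left with probability p. Expected payoff against Wide: (-4)p + 8(1−p) = −12p + 8; against Body: 7p + 6(1−p) = p + 6.
Setting these equal: −12p + 8 = p + 6 ⇒ −13p = -2 ⇒ p = 2/13, and the value is (-12)·(2/13) + 8 = 80/13.
For the receiver: with q = P(Wide), equating Left's and Center's payoffs gives −11q + 7 = 2q + 6 ⇒ q = 1/13.

12/13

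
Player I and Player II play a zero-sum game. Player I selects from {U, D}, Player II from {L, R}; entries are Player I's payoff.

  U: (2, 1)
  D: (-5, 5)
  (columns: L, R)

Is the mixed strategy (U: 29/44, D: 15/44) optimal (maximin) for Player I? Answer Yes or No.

Against L this mix gives (29/44)·2 + (15/44)·(-5) = -17/44.
Against R this mix gives (29/44)·1 + (15/44)·5 = 26/11.
Player II will play L, holding Player I to -17/44. Shifting weight toward the row that does better against L would raise this floor (the equalizing mix achieves 15/11 against both L and R), so the proposed strategy is not optimal.

No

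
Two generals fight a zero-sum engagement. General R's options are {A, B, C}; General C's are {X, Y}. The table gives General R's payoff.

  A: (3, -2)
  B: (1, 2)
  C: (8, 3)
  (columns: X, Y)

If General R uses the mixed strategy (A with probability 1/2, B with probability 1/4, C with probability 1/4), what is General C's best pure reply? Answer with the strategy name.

If General C plays X, General R's expected payoff is (1/2)·3 + (1/4)·1 + (1/4)·8 = 15/4.
If General C plays Y, General R's expected payoff is (1/2)·(-2) + (1/4)·2 + (1/4)·3 = 1/4.
General C minimizes General R's payoff; the smallest is 1/4, so the best response is Y.

Y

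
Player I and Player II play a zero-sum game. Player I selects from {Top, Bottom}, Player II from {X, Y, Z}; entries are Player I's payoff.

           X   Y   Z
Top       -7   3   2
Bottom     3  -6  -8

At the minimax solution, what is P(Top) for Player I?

11/20

Row minima: Top → -7, Bottom → -8; maximin = -7.
Column maxima: X → 3, Y → 3, Z → 2; minimax = 2.
-7 ≠ 2, so there is no saddle point; optimal play is mixed.
Y is strictly dominated by Z (it gives Player I strictly more in every row), so Player II never plays it.
On the remaining 2×2 (Top, Bottom vs X, Z):
Let Player I play Top with probability p. Expected payoff against X: (-7)p + 3(1−p) = −10p + 3; against Z: 2p + (-8)(1−p) = 10p − 8.
Setting these equal: −10p + 3 = 10p − 8 ⇒ −20p = -11 ⇒ p = 11/20, and the value is (-10)·(11/20) + 3 = -5/2.
For Player II: with q = P(X), equating Top's and Bottom's payoffs gives −9q + 2 = 11q − 8 ⇒ q = 1/2.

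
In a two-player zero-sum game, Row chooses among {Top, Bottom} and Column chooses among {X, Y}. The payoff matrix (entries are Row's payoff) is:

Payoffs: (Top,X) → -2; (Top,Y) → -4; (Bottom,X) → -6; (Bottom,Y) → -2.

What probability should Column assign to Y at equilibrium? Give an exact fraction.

2/3

Row minima: Top → -4, Bottom → -6; maximin = -4.
Column maxima: X → -2, Y → -2; minimax = -2.
-4 ≠ -2, so there is no saddle point; optimal play is mixed.
Let Row play Top with probability p. Expected payoff against X: (-2)p + (-6)(1−p) = 4p − 6; against Y: (-4)p + (-2)(1−p) = −2p − 2.
Setting these equal: 4p − 6 = −2p − 2 ⇒ 6p = 4 ⇒ p = 2/3, and the value is (4)·(2/3) − 6 = -10/3.
For Column: with q = P(X), equating Top's and Bottom's payoffs gives 2q − 4 = −4q − 2 ⇒ q = 1/3.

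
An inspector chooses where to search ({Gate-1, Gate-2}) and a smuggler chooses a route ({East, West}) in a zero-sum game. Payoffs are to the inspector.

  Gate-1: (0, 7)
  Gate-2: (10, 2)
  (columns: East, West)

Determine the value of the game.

Row minima: Gate-1 → 0, Gate-2 → 2; maximin = 2.
Column maxima: East → 10, West → 7; minimax = 7.
2 ≠ 7, so there is no saddle point; optimal play is mixed.
Let the inspector play Gate-1 with probability p. Expected payoff against East: 0p + 10(1−p) = −10p + 10; against West: 7p + 2(1−p) = 5p + 2.
Setting these equal: −10p + 10 = 5p + 2 ⇒ −15p = -8 ⇒ p = 8/15, and the value is (-10)·(8/15) + 10 = 14/3.
For the smuggler: with q = P(East), equating Gate-1's and Gate-2's payoffs gives −7q + 7 = 8q + 2 ⇒ q = 1/3.

14/3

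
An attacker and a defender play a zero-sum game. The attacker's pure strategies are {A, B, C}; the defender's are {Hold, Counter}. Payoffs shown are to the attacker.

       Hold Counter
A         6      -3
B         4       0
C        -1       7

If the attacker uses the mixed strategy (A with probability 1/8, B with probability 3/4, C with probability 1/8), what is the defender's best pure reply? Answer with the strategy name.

Counter

If the defender plays Hold, the attacker's expected payoff is (1/8)·6 + (3/4)·4 + (1/8)·(-1) = 29/8.
If the defender plays Counter, the attacker's expected payoff is (1/8)·(-3) + (3/4)·0 + (1/8)·7 = 1/2.
The defender minimizes the attacker's payoff; the smallest is 1/2, so the best response is Counter.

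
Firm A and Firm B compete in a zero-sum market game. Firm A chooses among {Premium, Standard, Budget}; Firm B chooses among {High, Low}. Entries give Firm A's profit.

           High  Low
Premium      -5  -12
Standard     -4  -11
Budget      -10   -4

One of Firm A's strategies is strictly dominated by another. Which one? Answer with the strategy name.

Standard gives a strictly higher payoff than Premium against every column: -4 > -5, -11 > -12.
So Premium is strictly dominated and Firm A never plays it.

Premium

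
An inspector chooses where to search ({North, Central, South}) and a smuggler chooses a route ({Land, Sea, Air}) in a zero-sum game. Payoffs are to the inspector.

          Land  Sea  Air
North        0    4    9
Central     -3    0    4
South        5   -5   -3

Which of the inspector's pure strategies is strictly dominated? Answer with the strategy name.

North gives a strictly higher payoff than Central against every column: 0 > -3, 4 > 0, 9 > 4.
So Central is strictly dominated and the inspector never plays it.

Central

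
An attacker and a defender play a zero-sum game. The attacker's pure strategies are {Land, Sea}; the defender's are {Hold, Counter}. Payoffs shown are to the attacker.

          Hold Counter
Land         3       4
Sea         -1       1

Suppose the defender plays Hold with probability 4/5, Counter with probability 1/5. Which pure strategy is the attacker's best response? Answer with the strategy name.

Expected payoff of Land: (4/5)·3 + (1/5)·4 = 16/5.
Expected payoff of Sea: (4/5)·(-1) + (1/5)·1 = -3/5.
The largest is 16/5, so the attacker's best response is Land.

Land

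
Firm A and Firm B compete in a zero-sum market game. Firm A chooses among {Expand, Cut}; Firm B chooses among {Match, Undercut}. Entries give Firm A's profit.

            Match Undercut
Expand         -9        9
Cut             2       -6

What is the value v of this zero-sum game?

Row minima: Expand → -9, Cut → -6; maximin = -6.
Column maxima: Match → 2, Undercut → 9; minimax = 2.
-6 ≠ 2, so there is no saddle point; optimal play is mixed.
Let Firm A play Expand with probability p. Expected payoff against Match: (-9)p + 2(1−p) = −11p + 2; against Undercut: 9p + (-6)(1−p) = 15p − 6.
Setting these equal: −11p + 2 = 15p − 6 ⇒ −26p = -8 ⇒ p = 4/13, and the value is (-11)·(4/13) + 2 = -18/13.
For Firm B: with q = P(Match), equating Expand's and Cut's payoffs gives −18q + 9 = 8q − 6 ⇒ q = 15/26.

-18/13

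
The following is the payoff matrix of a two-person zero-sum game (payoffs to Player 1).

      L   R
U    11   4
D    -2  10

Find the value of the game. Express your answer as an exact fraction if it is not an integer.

118/19

Row minima: U → 4, D → -2; maximin = 4.
Column maxima: L → 11, R → 10; minimax = 10.
4 ≠ 10, so there is no saddle point; optimal play is mixed.
Let Player 1 play U with probability p. Expected payoff against L: 11p + (-2)(1−p) = 13p − 2; against R: 4p + 10(1−p) = −6p + 10.
Setting these equal: 13p − 2 = −6p + 10 ⇒ 19p = 12 ⇒ p = 12/19, and the value is (13)·(12/19) − 2 = 118/19.
For Player 2: with q = P(L), equating U's and D's payoffs gives 7q + 4 = −12q + 10 ⇒ q = 6/19.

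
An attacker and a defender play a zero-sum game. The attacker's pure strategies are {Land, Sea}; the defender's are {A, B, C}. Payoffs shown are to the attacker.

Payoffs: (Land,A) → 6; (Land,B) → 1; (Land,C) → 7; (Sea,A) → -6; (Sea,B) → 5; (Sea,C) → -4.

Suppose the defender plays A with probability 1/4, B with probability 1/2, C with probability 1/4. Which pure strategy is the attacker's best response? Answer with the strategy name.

Expected payoff of Land: (1/4)·6 + (1/2)·1 + (1/4)·7 = 15/4.
Expected payoff of Sea: (1/4)·(-6) + (1/2)·5 + (1/4)·(-4) = 0.
The largest is 15/4, so the attacker's best response is Land.

Land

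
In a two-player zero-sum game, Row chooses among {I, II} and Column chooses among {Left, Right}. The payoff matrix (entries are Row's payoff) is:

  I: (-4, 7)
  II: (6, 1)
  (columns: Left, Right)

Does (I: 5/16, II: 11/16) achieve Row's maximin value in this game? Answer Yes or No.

Against Left this mix gives (5/16)·(-4) + (11/16)·6 = 23/8.
Against Right this mix gives (5/16)·7 + (11/16)·1 = 23/8.
All of Column's active replies (Left, Right) yield 23/8, and no column does worse for Row. The mix makes Column indifferent and guarantees 23/8, so it is optimal.

Yes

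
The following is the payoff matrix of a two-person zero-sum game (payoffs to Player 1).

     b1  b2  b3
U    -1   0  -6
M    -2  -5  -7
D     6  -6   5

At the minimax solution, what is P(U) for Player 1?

Row minima: U → -6, M → -7, D → -6; maximin = -6.
Column maxima: b1 → 6, b2 → 0, b3 → 5; minimax = 0.
-6 ≠ 0, so there is no saddle point; optimal play is mixed.
M is strictly dominated by U, so Player 1 never plays it.
b1 is strictly dominated by b3 (it gives Player 1 strictly more in every row), so Player 2 never plays it.
On the remaining 2×2 (U, D vs b2, b3):
Let Player 1 play U with probability p. Expected payoff against b2: 0p + (-6)(1−p) = 6p − 6; against b3: (-6)p + 5(1−p) = −11p + 5.
Setting these equal: 6p − 6 = −11p + 5 ⇒ 17p = 11 ⇒ p = 11/17, and the value is (6)·(11/17) − 6 = -36/17.
For Player 2: with q = P(b2), equating U's and D's payoffs gives 6q − 6 = −11q + 5 ⇒ q = 11/17.

11/17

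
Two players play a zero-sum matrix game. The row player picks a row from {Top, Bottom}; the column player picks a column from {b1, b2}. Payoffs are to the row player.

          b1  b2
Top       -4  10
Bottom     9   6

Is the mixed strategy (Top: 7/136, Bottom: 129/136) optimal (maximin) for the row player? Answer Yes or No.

No

Against b1 this mix gives (7/136)·(-4) + (129/136)·9 = 1133/136.
Against b2 this mix gives (7/136)·10 + (129/136)·6 = 211/34.
The column player will play b2, holding the row player to 211/34. Shifting weight toward the row that does better against b2 would raise this floor (the equalizing mix achieves 114/17 against both b2 and b1), so the proposed strategy is not optimal.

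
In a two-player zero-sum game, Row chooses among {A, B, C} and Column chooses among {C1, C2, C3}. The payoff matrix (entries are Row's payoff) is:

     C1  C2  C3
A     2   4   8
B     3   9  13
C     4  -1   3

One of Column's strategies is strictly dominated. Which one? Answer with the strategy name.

C2 holds Row's payoff strictly below C3 in every row: 4 < 8, 9 < 13, -1 < 3.
So C3 is strictly dominated for Column.

C3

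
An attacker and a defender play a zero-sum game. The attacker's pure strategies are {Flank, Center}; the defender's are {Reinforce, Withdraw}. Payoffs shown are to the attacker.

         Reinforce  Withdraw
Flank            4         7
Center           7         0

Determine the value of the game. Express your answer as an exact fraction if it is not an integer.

49/10

Row minima: Flank → 4, Center → 0; maximin = 4.
Column maxima: Reinforce → 7, Withdraw → 7; minimax = 7.
4 ≠ 7, so there is no saddle point; optimal play is mixed.
Let the attacker play Flank with probability p. Expected payoff against Reinforce: 4p + 7(1−p) = −3p + 7; against Withdraw: 7p + 0(1−p) = 7p.
Setting these equal: −3p + 7 = 7p ⇒ −10p = -7 ⇒ p = 7/10, and the value is (-3)·(7/10) + 7 = 49/10.
For the defender: with q = P(Reinforce), equating Flank's and Center's payoffs gives −3q + 7 = 7q ⇒ q = 7/10.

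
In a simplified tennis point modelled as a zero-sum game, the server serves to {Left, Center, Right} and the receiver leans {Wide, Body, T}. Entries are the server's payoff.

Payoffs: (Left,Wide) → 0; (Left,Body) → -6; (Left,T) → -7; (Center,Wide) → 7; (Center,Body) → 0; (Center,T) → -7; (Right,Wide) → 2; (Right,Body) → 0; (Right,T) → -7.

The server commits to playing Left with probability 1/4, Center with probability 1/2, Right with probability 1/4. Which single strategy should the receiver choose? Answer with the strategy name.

If the receiver plays Wide, the server's expected payoff is (1/4)·0 + (1/2)·7 + (1/4)·2 = 4.
If the receiver plays Body, the server's expected payoff is (1/4)·(-6) + (1/2)·0 + (1/4)·0 = -3/2.
If the receiver plays T, the server's expected payoff is (1/4)·(-7) + (1/2)·(-7) + (1/4)·(-7) = -7.
The receiver minimizes the server's payoff; the smallest is -7, so the best response is T.

T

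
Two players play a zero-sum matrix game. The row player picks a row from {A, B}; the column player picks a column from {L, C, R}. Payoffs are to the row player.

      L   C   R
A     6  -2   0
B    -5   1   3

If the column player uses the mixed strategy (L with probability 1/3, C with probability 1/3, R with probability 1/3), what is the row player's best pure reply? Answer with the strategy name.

A

Expected payoff of A: (1/3)·6 + (1/3)·(-2) + (1/3)·0 = 4/3.
Expected payoff of B: (1/3)·(-5) + (1/3)·1 + (1/3)·3 = -1/3.
The largest is 4/3, so the row player's best response is A.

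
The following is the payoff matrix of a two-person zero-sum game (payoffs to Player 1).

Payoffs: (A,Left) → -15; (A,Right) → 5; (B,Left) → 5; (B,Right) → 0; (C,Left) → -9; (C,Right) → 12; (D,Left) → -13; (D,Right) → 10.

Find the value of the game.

Row minima: A → -15, B → 0, C → -9, D → -13; maximin = 0.
Column maxima: Left → 5, Right → 12; minimax = 5.
0 ≠ 5, so there is no saddle point; optimal play is mixed.
A is strictly dominated by C, so Player 1 never plays it.
D is strictly dominated by C, so Player 1 never plays it.
On the remaining 2×2 (B, C vs Left, Right):
Let Player 1 play B with probability p. Expected payoff against Left: 5p + (-9)(1−p) = 14p − 9; against Right: 0p + 12(1−p) = −12p + 12.
Setting these equal: 14p − 9 = −12p + 12 ⇒ 26p = 21 ⇒ p = 21/26, and the value is (14)·(21/26) − 9 = 30/13.
For Player 2: with q = P(Left), equating B's and C's payoffs gives 5q = −21q + 12 ⇒ q = 6/13.

30/13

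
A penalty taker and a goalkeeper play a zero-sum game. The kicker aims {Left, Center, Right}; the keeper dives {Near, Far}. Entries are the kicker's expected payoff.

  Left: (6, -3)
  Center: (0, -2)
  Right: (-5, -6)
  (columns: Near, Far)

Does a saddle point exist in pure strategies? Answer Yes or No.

Row minima: Left → -3, Center → -2, Right → -6; maximin = -2.
Column maxima: Near → 6, Far → -2; minimax = -2.
maximin = minimax = -2, so a saddle point exists.

Yes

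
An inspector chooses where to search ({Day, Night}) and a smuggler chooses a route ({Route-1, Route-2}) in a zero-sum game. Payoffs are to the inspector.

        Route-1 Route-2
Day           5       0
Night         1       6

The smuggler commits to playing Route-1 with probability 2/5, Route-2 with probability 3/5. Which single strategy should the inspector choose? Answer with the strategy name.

Night

Expected payoff of Day: (2/5)·5 + (3/5)·0 = 2.
Expected payoff of Night: (2/5)·1 + (3/5)·6 = 4.
The largest is 4, so the inspector's best response is Night.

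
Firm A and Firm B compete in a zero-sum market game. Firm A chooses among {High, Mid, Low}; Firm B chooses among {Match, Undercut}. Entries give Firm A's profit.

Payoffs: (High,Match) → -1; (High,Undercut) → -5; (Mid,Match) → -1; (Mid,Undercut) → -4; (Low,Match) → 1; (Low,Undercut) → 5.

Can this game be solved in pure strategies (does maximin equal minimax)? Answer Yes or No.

Yes

Row minima: High → -5, Mid → -4, Low → 1; maximin = 1.
Column maxima: Match → 1, Undercut → 5; minimax = 1.
maximin = minimax = 1, so a saddle point exists.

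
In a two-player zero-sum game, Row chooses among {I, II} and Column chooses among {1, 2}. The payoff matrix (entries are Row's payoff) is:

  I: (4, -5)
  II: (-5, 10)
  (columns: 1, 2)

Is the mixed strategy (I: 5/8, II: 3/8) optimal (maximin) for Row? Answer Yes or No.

Yes

Against 1 this mix gives (5/8)·4 + (3/8)·(-5) = 5/8.
Against 2 this mix gives (5/8)·(-5) + (3/8)·10 = 5/8.
All of Column's active replies (1, 2) yield 5/8, and no column does worse for Row. The mix makes Column indifferent and guarantees 5/8, so it is optimal.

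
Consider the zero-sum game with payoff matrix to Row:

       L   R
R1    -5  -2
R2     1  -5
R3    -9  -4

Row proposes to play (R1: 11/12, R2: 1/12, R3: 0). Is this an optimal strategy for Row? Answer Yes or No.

Against L this mix gives (11/12)·(-5) + (1/12)·1 = -9/2.
Against R this mix gives (11/12)·(-2) + (1/12)·(-5) = -9/4.
Column will play L, holding Row to -9/2. Shifting weight toward the row that does better against L would raise this floor (the equalizing mix achieves -3 against both L and R), so the proposed strategy is not optimal.

No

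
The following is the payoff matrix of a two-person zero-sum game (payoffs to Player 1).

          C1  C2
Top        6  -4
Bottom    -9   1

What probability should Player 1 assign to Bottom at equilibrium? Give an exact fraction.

1/2

Row minima: Top → -4, Bottom → -9; maximin = -4.
Column maxima: C1 → 6, C2 → 1; minimax = 1.
-4 ≠ 1, so there is no saddle point; optimal play is mixed.
Let Player 1 play Top with probability p. Expected payoff against C1: 6p + (-9)(1−p) = 15p − 9; against C2: (-4)p + 1(1−p) = −5p + 1.
Setting these equal: 15p − 9 = −5p + 1 ⇒ 20p = 10 ⇒ p = 1/2, and the value is (15)·(1/2) − 9 = -3/2.
For Player 2: with q = P(C1), equating Top's and Bottom's payoffs gives 10q − 4 = −10q + 1 ⇒ q = 1/4.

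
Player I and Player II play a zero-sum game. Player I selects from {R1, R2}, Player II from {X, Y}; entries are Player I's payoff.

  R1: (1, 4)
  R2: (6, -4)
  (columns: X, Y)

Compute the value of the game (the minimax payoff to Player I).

Row minima: R1 → 1, R2 → -4; maximin = 1.
Column maxima: X → 6, Y → 4; minimax = 4.
1 ≠ 4, so there is no saddle point; optimal play is mixed.
Let Player I play R1 with probability p. Expected payoff against X: 1p + 6(1−p) = −5p + 6; against Y: 4p + (-4)(1−p) = 8p − 4.
Setting these equal: −5p + 6 = 8p − 4 ⇒ −13p = -10 ⇒ p = 10/13, and the value is (-5)·(10/13) + 6 = 28/13.
For Player II: with q = P(X), equating R1's and R2's payoffs gives −3q + 4 = 10q − 4 ⇒ q = 8/13.

28/13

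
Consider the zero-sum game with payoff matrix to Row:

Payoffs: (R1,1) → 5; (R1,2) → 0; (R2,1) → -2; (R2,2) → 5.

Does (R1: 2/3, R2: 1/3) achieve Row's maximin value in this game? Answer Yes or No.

No

Against 1 this mix gives (2/3)·5 + (1/3)·(-2) = 8/3.
Against 2 this mix gives (2/3)·0 + (1/3)·5 = 5/3.
Column will play 2, holding Row to 5/3. Shifting weight toward the row that does better against 2 would raise this floor (the equalizing mix achieves 25/12 against both 2 and 1), so the proposed strategy is not optimal.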